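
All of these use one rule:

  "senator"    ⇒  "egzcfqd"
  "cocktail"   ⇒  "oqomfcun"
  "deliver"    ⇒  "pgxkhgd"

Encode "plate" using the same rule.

bnmvq

A repeating key of period 2 is used — shifts +12, +2 over and over.
For plate: p+12=b, l+2=n, a+12=m, t+2=v, e+12=q.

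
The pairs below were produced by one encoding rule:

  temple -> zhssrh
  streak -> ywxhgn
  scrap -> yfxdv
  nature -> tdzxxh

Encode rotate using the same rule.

xrzdzh

Shifts by position in temple: pos 0: t→z (+6), pos 1: e→h (+3), pos 2: m→s (+6), pos 3: p→s (+3) — repeating every 2. A repeating key of period 2 is used — shifts +6, +3 over and over.
For rotate: r+6=x, o+3=r, t+6=z, a+3=d, t+6=z, e+3=h.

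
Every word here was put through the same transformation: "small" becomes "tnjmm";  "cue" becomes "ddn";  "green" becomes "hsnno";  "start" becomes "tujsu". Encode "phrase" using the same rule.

qisjtn

Two shifts are in play — +9 for a/e/i/o/u, +1 for every other letter.
For phrase: p(cons)+1=q, h(cons)+1=i, r(cons)+1=s, a(vowel)+9=j, s(cons)+1=t, e(vowel)+9=n.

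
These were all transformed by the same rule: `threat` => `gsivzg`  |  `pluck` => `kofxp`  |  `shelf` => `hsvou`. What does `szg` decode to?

Each pair mirrors across the alphabet (t↔g, h↔s, r↔i): positions sum to 25. Each letter is replaced by its mirror in the alphabet: a↔z, b↔y, c↔x, and so on (the Atbash cipher).
Decoding szg: s↔h, z↔a, g↔t.

hat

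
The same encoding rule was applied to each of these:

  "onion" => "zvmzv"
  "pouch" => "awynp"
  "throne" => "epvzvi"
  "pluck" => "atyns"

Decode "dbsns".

stock

Shifts by position in onion: pos 0: o→z (+11), pos 1: n→v (+8), pos 2: i→m (+4), pos 3: o→z (+11), pos 4: n→v (+8) — repeating every 3. The shifts repeat in a cycle of length 3: positions 0,1,… shift by +11, +8, +4, then the pattern repeats.
Undoing it on dbsns: d−11=s, b−8=t, s−4=o, n−11=c, s−8=k.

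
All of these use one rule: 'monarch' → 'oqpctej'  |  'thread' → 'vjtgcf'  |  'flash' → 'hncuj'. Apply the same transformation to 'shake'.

ujcmg

Compare letters: m→o is +2, o→q is +2, n→p is +2 — a constant shift. It's a constant shift of +2 (ROT2).
For shake: s+2=u, h+2=j, a+2=c, k+2=m, e+2=g.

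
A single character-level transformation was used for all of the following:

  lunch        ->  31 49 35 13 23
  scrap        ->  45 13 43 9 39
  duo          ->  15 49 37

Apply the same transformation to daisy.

l(#12)→31 and u(#21)→49: differences scale by 2, so n = 2·pos + 7. The formula is n = 2×(alphabet index, a=1) + 7.
Applying it to daisy: d=4→15, a=1→9, i=9→25, s=19→45, y=25→57.

15 9 25 45 57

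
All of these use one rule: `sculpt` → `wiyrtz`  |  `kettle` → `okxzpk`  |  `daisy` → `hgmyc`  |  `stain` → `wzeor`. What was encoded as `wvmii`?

Shifts by position in sculpt: pos 0: s→w (+4), pos 1: c→i (+6), pos 2: u→y (+4), pos 3: l→r (+6) — repeating every 2. The shifts repeat in a cycle of length 2: positions 0,1,… shift by +4, +6, then the pattern repeats.
Decoding wvmii: w−4=s, v−6=p, m−4=i, i−6=c, i−4=e.

spice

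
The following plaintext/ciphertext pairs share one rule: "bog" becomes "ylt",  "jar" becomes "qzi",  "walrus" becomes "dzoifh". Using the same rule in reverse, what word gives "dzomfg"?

walnut

Each letter is replaced by its mirror in the alphabet: a↔z, b↔y, c↔x, and so on (the Atbash cipher).
Decoding dzomfg: d↔w, z↔a, o↔l, m↔n, f↔u, g↔t.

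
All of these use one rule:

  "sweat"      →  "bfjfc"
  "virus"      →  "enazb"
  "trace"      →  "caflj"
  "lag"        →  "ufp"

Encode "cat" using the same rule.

The shift depends on letter class: consonant s→b is +9, but vowel e→j is +5. Two shifts are in play — +5 for a/e/i/o/u, +9 for every other letter.
On cat: c(cons)+9=l, a(vowel)+5=f, t(cons)+9=c.

lfc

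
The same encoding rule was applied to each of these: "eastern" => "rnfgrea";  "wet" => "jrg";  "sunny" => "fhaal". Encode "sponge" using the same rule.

Compare letters: e→r is +13, a→n is +13, s→f is +13 — a constant shift. Every letter moves 13 places later in the alphabet, wrapping around z→a.
Applying it to sponge: s+13=f, p+13=c, o+13=b, n+13=a, g+13=t, e+13=r.

fcbatr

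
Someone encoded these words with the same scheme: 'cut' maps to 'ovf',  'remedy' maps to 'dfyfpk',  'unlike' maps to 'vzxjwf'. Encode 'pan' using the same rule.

bbz

The shift depends on letter class: consonant c→o is +12, but vowel u→v is +1. The rule splits by letter class: vowels +1, consonants +12.
Applying it to pan: p(cons)+12=b, a(vowel)+1=b, n(cons)+12=z.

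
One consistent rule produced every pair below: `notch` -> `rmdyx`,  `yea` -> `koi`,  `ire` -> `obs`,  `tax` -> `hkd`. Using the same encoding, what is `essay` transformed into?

ikcco

The output letters match the input read backwards, each shifted +10: notch reversed is hcton. Two steps: reverse the string, then apply a Caesar shift of +10.
On essay: reverse → yasse; then shift: y+10=i, a+10=k, s+10=c, s+10=c, e+10=o.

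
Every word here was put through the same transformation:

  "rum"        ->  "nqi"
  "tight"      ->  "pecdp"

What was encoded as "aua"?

eye

Compare letters: r→n is +22, u→q is +22, m→i is +22 — a constant shift. This is a Caesar cipher with shift 22.
Decoding aua: a−22=e, u−22=y, a−22=e.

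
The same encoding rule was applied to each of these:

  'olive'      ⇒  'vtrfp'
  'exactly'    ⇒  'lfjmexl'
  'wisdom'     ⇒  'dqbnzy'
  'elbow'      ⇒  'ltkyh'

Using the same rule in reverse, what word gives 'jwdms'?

In olive: o→v is +7, l→t is +8, i→r is +9, v→f is +10 — the shift increases by 1 each position. Letter i (0-indexed) is shifted by i+7, so successive shifts are 7, 8, 9, ….
Undoing it on jwdms: j−7=c, w−8=o, d−9=u, m−10=c, s−11=h.

couch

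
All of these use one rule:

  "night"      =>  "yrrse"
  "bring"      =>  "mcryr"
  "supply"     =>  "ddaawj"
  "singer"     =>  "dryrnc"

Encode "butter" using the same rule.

The rule splits by letter class: vowels +9, consonants +11.
For butter: b(cons)+11=m, u(vowel)+9=d, t(cons)+11=e, t(cons)+11=e, e(vowel)+9=n, r(cons)+11=c.

mdeenc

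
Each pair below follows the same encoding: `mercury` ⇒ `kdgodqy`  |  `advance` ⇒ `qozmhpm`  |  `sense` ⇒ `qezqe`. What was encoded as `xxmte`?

The output letters match the input read backwards, each shifted +12: mercury reversed is yrucrem. Two steps: reverse the string, then apply a Caesar shift of +12.
Decoding xxmte: shift back: x−12=l, x−12=l, m−12=a, t−12=h, e−12=s → llahs; then reverse → shall.

shall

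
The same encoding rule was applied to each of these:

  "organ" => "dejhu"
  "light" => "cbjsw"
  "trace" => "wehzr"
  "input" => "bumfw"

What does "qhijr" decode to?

o(14)→d(3) and r(17)→e(4) fit y≡9x+7 (mod 26); the inverse of 9 mod 26 is 3. Treating letters as 0–25, the rule is x ↦ 9x + 7 (mod 26).
Reversing it on qhijr: q(16)→3·(16−7)≡1=b; h(7)→3·(7−7)≡0=a; i(8)→3·(8−7)≡3=d; j(9)→3·(9−7)≡6=g; r(17)→3·(17−7)≡4=e (all mod 26).

badge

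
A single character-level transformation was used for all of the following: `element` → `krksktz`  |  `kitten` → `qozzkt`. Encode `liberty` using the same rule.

Compare letters: e→k is +6, l→r is +6, e→k is +6 — a constant shift. Each letter is shifted forward by 6 in the alphabet (a Caesar shift of +6).
Applying it to liberty: l+6=r, i+6=o, b+6=h, e+6=k, r+6=x, t+6=z, y+6=e.

rohkxze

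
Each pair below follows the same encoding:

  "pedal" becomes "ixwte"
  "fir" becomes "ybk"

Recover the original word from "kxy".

ref

Compare letters: p→i is +19, e→x is +19, d→w is +19 — a constant shift. It's a constant shift of +19 (ROT19).
Undoing it on kxy: k−19=r, x−19=e, y−19=f.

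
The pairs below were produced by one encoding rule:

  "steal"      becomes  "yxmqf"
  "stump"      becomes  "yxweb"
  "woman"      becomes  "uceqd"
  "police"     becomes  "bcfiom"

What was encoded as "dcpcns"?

s(18)→y(24) and t(19)→x(23) fit y≡25x+16 (mod 26); the inverse of 25 mod 26 is 25. Each letter's alphabet position (a=0..z=25) is mapped through 25·x+16 mod 26 — an affine cipher.
Undoing it on dcpcns: d(3)→25·(3−16)≡13=n; c(2)→25·(2−16)≡14=o; p(15)→25·(15−16)≡1=b; c(2)→25·(2−16)≡14=o; n(13)→25·(13−16)≡3=d; s(18)→25·(18−16)≡24=y (all mod 26).

nobody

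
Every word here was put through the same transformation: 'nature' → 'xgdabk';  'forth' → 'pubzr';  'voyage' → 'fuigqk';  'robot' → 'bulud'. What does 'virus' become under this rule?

fobac

Shifts by position in nature: pos 0: n→x (+10), pos 1: a→g (+6), pos 2: t→d (+10), pos 3: u→a (+6) — repeating every 2. It's a Vigenère-style cipher with numeric key [10,6]: position i shifts by key[i mod 2].
Applying it to virus: v+10=f, i+6=o, r+10=b, u+6=a, s+10=c.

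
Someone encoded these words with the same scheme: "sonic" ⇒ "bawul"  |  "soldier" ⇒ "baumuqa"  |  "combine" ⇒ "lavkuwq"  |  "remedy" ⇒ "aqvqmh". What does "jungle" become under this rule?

sgwpuq

The shift depends on letter class: consonant s→b is +9, but vowel o→a is +12. Two shifts are in play — +12 for a/e/i/o/u, +9 for every other letter.
For jungle: j(cons)+9=s, u(vowel)+12=g, n(cons)+9=w, g(cons)+9=p, l(cons)+9=u, e(vowel)+12=q.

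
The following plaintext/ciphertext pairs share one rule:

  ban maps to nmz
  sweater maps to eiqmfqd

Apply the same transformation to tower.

Compare letters: b→n is +12, a→m is +12, n→z is +12 — a constant shift. This is a Caesar cipher with shift 12.
For tower: t+12=f, o+12=a, w+12=i, e+12=q, r+12=d.

faiqd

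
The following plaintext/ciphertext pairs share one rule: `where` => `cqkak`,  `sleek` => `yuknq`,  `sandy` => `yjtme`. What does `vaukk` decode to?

Shifts by position in where: pos 0: w→c (+6), pos 1: h→q (+9), pos 2: e→k (+6), pos 3: r→a (+9) — repeating every 2. The shifts repeat in a cycle of length 2: positions 0,1,… shift by +6, +9, then the pattern repeats.
Reversing it on vaukk: v−6=p, a−9=r, u−6=o, k−9=b, k−6=e.

probe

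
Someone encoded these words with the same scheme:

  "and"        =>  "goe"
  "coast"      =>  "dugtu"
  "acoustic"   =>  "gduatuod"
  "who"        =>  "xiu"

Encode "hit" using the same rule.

The shift depends on letter class: consonant n→o is +1, but vowel a→g is +6. The rule splits by letter class: vowels +6, consonants +1.
On hit: h(cons)+1=i, i(vowel)+6=o, t(cons)+1=u.

iou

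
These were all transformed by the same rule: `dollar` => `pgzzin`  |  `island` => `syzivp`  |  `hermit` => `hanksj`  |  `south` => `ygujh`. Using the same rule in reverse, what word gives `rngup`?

proud

Treating letters as 0–25, the rule is x ↦ 11x + 8 (mod 26).
Decoding rngup: r(17)→19·(17−8)≡15=p; n(13)→19·(13−8)≡17=r; g(6)→19·(6−8)≡14=o; u(20)→19·(20−8)≡20=u; p(15)→19·(15−8)≡3=d (all mod 26).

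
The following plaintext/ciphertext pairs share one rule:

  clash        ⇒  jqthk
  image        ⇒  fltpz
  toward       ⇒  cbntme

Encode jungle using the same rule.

axgpqz

c(2)→j(9) and l(11)→q(16) fit y≡21x+19 (mod 26); the inverse of 21 mod 26 is 5. This is an affine cipher: with a=0,…,z=25, each position x becomes (21x+19) mod 26.
On jungle: j(9)→21·9+19≡0=a; u(20)→21·20+19≡23=x; n(13)→21·13+19≡6=g; g(6)→21·6+19≡15=p; l(11)→21·11+19≡16=q; e(4)→21·4+19≡25=z (all mod 26).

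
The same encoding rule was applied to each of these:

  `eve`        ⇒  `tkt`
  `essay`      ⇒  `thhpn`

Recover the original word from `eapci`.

Compare letters: e→t is +15, v→k is +15, e→t is +15 — a constant shift. Each letter is shifted forward by 15 in the alphabet (a Caesar shift of +15).
Undoing it on eapci: e−15=p, a−15=l, p−15=a, c−15=n, i−15=t.

plant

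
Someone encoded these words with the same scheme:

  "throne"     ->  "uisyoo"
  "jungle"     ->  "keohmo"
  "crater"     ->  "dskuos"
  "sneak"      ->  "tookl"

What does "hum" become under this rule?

Two shifts are in play — +10 for a/e/i/o/u, +1 for every other letter.
Applying it to hum: h(cons)+1=i, u(vowel)+10=e, m(cons)+1=n.

ien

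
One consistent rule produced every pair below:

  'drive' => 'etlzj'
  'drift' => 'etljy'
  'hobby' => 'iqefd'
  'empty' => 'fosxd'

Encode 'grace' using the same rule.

In drive: d→e is +1, r→t is +2, i→l is +3, v→z is +4 — the shift increases by 1 each position. The shift increases by 1 at each position, starting from +1: 1, 2, 3, ….
For grace: g+1=h, r+2=t, a+3=d, c+4=g, e+5=j.

htdgj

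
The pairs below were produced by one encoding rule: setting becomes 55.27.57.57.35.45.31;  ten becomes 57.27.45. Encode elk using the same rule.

s(#19)→55 and e(#5)→27: differences scale by 2, so n = 2·pos + 17. The formula is n = 2×(alphabet index, a=1) + 17.
On elk: e=5→27, l=12→41, k=11→39.

27.41.39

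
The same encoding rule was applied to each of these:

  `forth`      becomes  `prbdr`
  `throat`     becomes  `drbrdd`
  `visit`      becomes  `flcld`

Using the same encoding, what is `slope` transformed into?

cvrzh

The shift depends on letter class: consonant f→p is +10, but vowel o→r is +3. Two shifts are in play — +3 for a/e/i/o/u, +10 for every other letter.
On slope: s(cons)+10=c, l(cons)+10=v, o(vowel)+3=r, p(cons)+10=z, e(vowel)+3=h.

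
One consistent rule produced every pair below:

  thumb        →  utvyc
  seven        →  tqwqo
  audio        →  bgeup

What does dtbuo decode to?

Shifts by position in thumb: pos 0: t→u (+1), pos 1: h→t (+12), pos 2: u→v (+1), pos 3: m→y (+12) — repeating every 2. It's a Vigenère-style cipher with numeric key [1,12]: position i shifts by key[i mod 2].
Reversing it on dtbuo: d−1=c, t−12=h, b−1=a, u−12=i, o−1=n.

chain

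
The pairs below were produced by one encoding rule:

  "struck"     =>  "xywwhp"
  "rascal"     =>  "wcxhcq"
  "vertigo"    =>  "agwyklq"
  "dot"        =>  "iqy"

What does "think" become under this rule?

The shift depends on letter class: consonant s→x is +5, but vowel u→w is +2. Two shifts are in play — +2 for a/e/i/o/u, +5 for every other letter.
Applying it to think: t(cons)+5=y, h(cons)+5=m, i(vowel)+2=k, n(cons)+5=s, k(cons)+5=p.

ymksp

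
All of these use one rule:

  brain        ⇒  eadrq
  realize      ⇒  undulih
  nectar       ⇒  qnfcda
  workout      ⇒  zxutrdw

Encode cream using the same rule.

Shifts by position in brain: pos 0: b→e (+3), pos 1: r→a (+9), pos 2: a→d (+3), pos 3: i→r (+9) — repeating every 2. A repeating key of period 2 is used — shifts +3, +9 over and over.
On cream: c+3=f, r+9=a, e+3=h, a+9=j, m+3=p.

fahjp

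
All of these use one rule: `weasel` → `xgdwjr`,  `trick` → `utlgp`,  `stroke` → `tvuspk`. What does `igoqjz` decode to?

helmet

In weasel: w→x is +1, e→g is +2, a→d is +3, s→w is +4 — the shift increases by 1 each position. Letter i (0-indexed) is shifted by i+1, so successive shifts are 1, 2, 3, ….
Reversing it on igoqjz: i−1=h, g−2=e, o−3=l, q−4=m, j−5=e, z−6=t.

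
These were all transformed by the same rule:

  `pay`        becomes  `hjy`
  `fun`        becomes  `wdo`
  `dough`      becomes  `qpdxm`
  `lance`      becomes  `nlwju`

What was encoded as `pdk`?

The word is reversed, then every letter is shifted forward by 9.
Reversing it on pdk: shift back: p−9=g, d−9=u, k−9=b → gub; then reverse → bug.

bug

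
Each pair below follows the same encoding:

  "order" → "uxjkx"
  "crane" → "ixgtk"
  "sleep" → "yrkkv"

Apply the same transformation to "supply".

yavvre

Compare letters: o→u is +6, r→x is +6, d→j is +6 — a constant shift. Every letter moves 6 places later in the alphabet, wrapping around z→a.
Applying it to supply: s+6=y, u+6=a, p+6=v, p+6=v, l+6=r, y+6=e.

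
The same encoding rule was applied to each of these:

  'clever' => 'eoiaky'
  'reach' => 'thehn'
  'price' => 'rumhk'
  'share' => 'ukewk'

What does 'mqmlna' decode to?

Letter i (0-indexed) is shifted by i+2, so successive shifts are 2, 3, 4, ….
Reversing it on mqmlna: m−2=k, q−3=n, m−4=i, l−5=g, n−6=h, a−7=t.

knight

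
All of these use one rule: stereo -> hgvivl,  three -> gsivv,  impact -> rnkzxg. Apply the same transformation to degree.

Each pair mirrors across the alphabet (s↔h, t↔g, e↔v): positions sum to 25. Letters are reflected about the middle of the alphabet (position → 25−position): Atbash.
For degree: d↔w, e↔v, g↔t, r↔i, e↔v, e↔v.

wvtivv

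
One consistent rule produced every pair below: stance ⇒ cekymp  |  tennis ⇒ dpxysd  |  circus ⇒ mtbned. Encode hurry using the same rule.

rfbci

Shifts by position in stance: pos 0: s→c (+10), pos 1: t→e (+11), pos 2: a→k (+10), pos 3: n→y (+11) — repeating every 2. The shifts repeat in a cycle of length 2: positions 0,1,… shift by +10, +11, then the pattern repeats.
On hurry: h+10=r, u+11=f, r+10=b, r+11=c, y+10=i.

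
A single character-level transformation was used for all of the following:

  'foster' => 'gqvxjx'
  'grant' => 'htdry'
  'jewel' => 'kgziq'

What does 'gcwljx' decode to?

In foster: f→g is +1, o→q is +2, s→v is +3, t→x is +4 — the shift increases by 1 each position. The shift increases by 1 at each position, starting from +1: 1, 2, 3, ….
Undoing it on gcwljx: g−1=f, c−2=a, w−3=t, l−4=h, j−5=e, x−6=r.

father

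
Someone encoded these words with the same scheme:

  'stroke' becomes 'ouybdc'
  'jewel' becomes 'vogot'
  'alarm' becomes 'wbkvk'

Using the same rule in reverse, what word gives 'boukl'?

Read the word backwards and shift each letter +10.
Undoing it on boukl: shift back: b−10=r, o−10=e, u−10=k, k−10=a, l−10=b → rekab; then reverse → baker.

baker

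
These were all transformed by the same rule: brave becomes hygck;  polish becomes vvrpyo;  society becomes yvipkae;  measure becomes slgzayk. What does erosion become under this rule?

kyuzovt

The shifts repeat in a cycle of length 2: positions 0,1,… shift by +6, +7, then the pattern repeats.
On erosion: e+6=k, r+7=y, o+6=u, s+7=z, i+6=o, o+7=v, n+6=t.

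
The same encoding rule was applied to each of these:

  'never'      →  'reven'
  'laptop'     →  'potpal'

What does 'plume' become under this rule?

The word is simply reversed.
For plume: reverse → emulp.

emulp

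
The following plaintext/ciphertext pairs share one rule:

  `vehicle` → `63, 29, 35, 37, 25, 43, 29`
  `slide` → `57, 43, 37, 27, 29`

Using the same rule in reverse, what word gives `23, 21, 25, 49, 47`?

bacon

v(#22)→63 and e(#5)→29: differences scale by 2, so n = 2·pos + 19. Each letter becomes 2×(its alphabet position, a=1..z=26) + 19.
Reversing it on 23, 21, 25, 49, 47: 23→(23−19)÷2=2=b, 21→(21−19)÷2=1=a, 25→(25−19)÷2=3=c, 49→(49−19)÷2=15=o, 47→(47−19)÷2=14=n.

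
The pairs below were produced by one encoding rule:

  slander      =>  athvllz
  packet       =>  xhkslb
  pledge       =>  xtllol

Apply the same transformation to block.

Two shifts are in play — +7 for a/e/i/o/u, +8 for every other letter.
Applying it to block: b(cons)+8=j, l(cons)+8=t, o(vowel)+7=v, c(cons)+8=k, k(cons)+8=s.

jtvks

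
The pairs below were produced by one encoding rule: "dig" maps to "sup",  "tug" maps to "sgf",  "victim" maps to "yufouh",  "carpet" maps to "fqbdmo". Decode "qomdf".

The output letters match the input read backwards, each shifted +12: dig reversed is gid. The word is reversed, then every letter is shifted forward by 12.
Decoding qomdf: shift back: q−12=e, o−12=c, m−12=a, d−12=r, f−12=t → ecart; then reverse → trace.

trace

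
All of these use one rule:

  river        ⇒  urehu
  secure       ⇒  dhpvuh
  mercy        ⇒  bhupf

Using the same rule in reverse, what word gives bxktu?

manor

r(17)→u(20) and i(8)→r(17) fit y≡9x+23 (mod 26); the inverse of 9 mod 26 is 3. This is an affine cipher: with a=0,…,z=25, each position x becomes (9x+23) mod 26.
Reversing it on bxktu: b(1)→3·(1−23)≡12=m; x(23)→3·(23−23)≡0=a; k(10)→3·(10−23)≡13=n; t(19)→3·(19−23)≡14=o; u(20)→3·(20−23)≡17=r (all mod 26).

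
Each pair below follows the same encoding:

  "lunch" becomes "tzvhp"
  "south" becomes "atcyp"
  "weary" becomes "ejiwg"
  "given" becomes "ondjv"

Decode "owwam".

grove

The shifts repeat in a cycle of length 2: positions 0,1,… shift by +8, +5, then the pattern repeats.
Reversing it on owwam: o−8=g, w−5=r, w−8=o, a−5=v, m−8=e.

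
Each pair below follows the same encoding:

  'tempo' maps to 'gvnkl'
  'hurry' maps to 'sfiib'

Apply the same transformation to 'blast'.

yozhg

Each pair mirrors across the alphabet (t↔g, e↔v, m↔n): positions sum to 25. This is the alphabet-reversal cipher (Atbash): a becomes z, b becomes y, etc.
For blast: b↔y, l↔o, a↔z, s↔h, t↔g.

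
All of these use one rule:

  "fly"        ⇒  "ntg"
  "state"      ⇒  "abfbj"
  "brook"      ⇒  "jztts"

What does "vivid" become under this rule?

The shift depends on letter class: consonant f→n is +8, but vowel a→f is +5. Vowels shift forward by 5 and consonants shift forward by 8.
Applying it to vivid: v(cons)+8=d, i(vowel)+5=n, v(cons)+8=d, i(vowel)+5=n, d(cons)+8=l.

dndnl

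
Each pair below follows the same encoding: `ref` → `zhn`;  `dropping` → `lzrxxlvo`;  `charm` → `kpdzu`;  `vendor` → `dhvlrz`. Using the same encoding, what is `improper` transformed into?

The shift depends on letter class: consonant r→z is +8, but vowel e→h is +3. Two shifts are in play — +3 for a/e/i/o/u, +8 for every other letter.
For improper: i(vowel)+3=l, m(cons)+8=u, p(cons)+8=x, r(cons)+8=z, o(vowel)+3=r, p(cons)+8=x, e(vowel)+3=h, r(cons)+8=z.

luxzrxhz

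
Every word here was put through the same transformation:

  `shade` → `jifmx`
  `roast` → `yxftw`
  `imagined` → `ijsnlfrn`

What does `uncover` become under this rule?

Read the word backwards and shift each letter +5.
Applying it to uncover: reverse → revocnu; then shift: r+5=w, e+5=j, v+5=a, o+5=t, c+5=h, n+5=s, u+5=z.

wjathsz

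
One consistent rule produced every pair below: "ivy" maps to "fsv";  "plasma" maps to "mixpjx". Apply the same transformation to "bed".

Compare letters: i→f is +23, v→s is +23, y→v is +23 — a constant shift. This is a Caesar cipher with shift 23.
Applying it to bed: b+23=y, e+23=b, d+23=a.

yba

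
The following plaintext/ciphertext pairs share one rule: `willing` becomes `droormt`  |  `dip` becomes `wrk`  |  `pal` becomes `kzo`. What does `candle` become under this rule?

xzmwov

Each pair mirrors across the alphabet (w↔d, i↔r, l↔o): positions sum to 25. Letters are reflected about the middle of the alphabet (position → 25−position): Atbash.
On candle: c↔x, a↔z, n↔m, d↔w, l↔o, e↔v.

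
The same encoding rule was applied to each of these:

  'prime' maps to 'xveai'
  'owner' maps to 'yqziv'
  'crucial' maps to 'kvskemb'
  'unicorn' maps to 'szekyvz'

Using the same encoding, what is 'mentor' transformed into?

p(15)→x(23) and r(17)→v(21) fit y≡25x+12 (mod 26); the inverse of 25 mod 26 is 25. Each letter's alphabet position (a=0..z=25) is mapped through 25·x+12 mod 26 — an affine cipher.
Applying it to mentor: m(12)→25·12+12≡0=a; e(4)→25·4+12≡8=i; n(13)→25·13+12≡25=z; t(19)→25·19+12≡19=t; o(14)→25·14+12≡24=y; r(17)→25·17+12≡21=v (all mod 26).

aiztyv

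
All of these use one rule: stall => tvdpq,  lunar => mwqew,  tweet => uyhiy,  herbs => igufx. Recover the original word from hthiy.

In stall: s→t is +1, t→v is +2, a→d is +3, l→p is +4 — the shift increases by 1 each position. Each letter shifts forward by (position + 1), i.e. 1, 2, 3, … — the shift grows by one for each successive letter.
Undoing it on hthiy: h−1=g, t−2=r, h−3=e, i−4=e, y−5=t.

greet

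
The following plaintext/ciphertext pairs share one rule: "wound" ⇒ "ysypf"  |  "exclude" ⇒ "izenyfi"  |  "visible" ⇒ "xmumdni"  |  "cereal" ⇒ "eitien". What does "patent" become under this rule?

revipv

The rule splits by letter class: vowels +4, consonants +2.
Applying it to patent: p(cons)+2=r, a(vowel)+4=e, t(cons)+2=v, e(vowel)+4=i, n(cons)+2=p, t(cons)+2=v.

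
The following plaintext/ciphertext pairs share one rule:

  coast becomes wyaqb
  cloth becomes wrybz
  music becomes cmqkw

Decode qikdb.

c(2)→w(22) and o(14)→y(24) fit y≡11x+0 (mod 26); the inverse of 11 mod 26 is 19. This is an affine cipher: with a=0,…,z=25, each position x becomes (11x+0) mod 26.
Undoing it on qikdb: q(16)→19·(16−0)≡18=s; i(8)→19·(8−0)≡22=w; k(10)→19·(10−0)≡8=i; d(3)→19·(3−0)≡5=f; b(1)→19·(1−0)≡19=t (all mod 26).

swift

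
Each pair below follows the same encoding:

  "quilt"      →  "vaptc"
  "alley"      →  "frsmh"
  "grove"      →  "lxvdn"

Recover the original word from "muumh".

honey

Letter i (0-indexed) is shifted by i+5, so successive shifts are 5, 6, 7, ….
Undoing it on muumh: m−5=h, u−6=o, u−7=n, m−8=e, h−9=y.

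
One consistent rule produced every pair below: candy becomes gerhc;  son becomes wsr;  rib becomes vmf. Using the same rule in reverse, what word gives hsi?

Compare letters: c→g is +4, a→e is +4, n→r is +4 — a constant shift. It's a constant shift of +4 (ROT4).
Undoing it on hsi: h−4=d, s−4=o, i−4=e.

doe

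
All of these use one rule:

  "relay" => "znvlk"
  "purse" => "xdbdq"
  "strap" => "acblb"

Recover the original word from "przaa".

In relay: r→z is +8, e→n is +9, l→v is +10, a→l is +11 — the shift increases by 1 each position. Letter i (0-indexed) is shifted by i+8, so successive shifts are 8, 9, 10, ….
Decoding przaa: p−8=h, r−9=i, z−10=p, a−11=p, a−12=o.

hippo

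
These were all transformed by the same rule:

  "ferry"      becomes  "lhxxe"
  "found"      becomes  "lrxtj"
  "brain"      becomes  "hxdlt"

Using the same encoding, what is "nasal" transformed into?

tdydr

The shift depends on letter class: consonant f→l is +6, but vowel e→h is +3. The rule splits by letter class: vowels +3, consonants +6.
On nasal: n(cons)+6=t, a(vowel)+3=d, s(cons)+6=y, a(vowel)+3=d, l(cons)+6=r.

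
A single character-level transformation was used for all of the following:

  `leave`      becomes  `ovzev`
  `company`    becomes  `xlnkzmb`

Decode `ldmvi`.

owner

Each pair mirrors across the alphabet (l↔o, e↔v, a↔z): positions sum to 25. Each letter is replaced by its mirror in the alphabet: a↔z, b↔y, c↔x, and so on (the Atbash cipher).
Reversing it on ldmvi: l↔o, d↔w, m↔n, v↔e, i↔r.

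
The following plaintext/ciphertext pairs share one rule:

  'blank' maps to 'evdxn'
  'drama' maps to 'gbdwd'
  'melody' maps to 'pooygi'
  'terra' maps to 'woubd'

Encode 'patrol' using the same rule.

Shifts by position in blank: pos 0: b→e (+3), pos 1: l→v (+10), pos 2: a→d (+3), pos 3: n→x (+10) — repeating every 2. It's a Vigenère-style cipher with numeric key [3,10]: position i shifts by key[i mod 2].
On patrol: p+3=s, a+10=k, t+3=w, r+10=b, o+3=r, l+10=v.

skwbrv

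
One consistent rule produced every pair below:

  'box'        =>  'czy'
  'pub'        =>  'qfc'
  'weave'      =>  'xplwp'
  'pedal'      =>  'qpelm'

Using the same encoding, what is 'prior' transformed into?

qstzs

The rule splits by letter class: vowels +11, consonants +1.
For prior: p(cons)+1=q, r(cons)+1=s, i(vowel)+11=t, o(vowel)+11=z, r(cons)+1=s.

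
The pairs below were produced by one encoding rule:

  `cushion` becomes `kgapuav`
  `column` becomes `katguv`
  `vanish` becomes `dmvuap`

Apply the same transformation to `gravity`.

The shift depends on letter class: consonant c→k is +8, but vowel u→g is +12. Vowels shift forward by 12 and consonants shift forward by 8.
For gravity: g(cons)+8=o, r(cons)+8=z, a(vowel)+12=m, v(cons)+8=d, i(vowel)+12=u, t(cons)+8=b, y(cons)+8=g.

ozmdubg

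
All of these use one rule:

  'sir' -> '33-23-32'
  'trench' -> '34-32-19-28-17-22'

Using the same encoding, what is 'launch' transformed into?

26-15-35-28-17-22

s is letter #19 and maps to 33: an offset of 14. Each letter is replaced by its alphabet position (a=1..z=26) + 14.
On launch: l=12→26, a=1→15, u=21→35, n=14→28, c=3→17, h=8→22.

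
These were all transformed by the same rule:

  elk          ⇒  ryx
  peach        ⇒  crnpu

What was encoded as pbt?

cog

Compare letters: e→r is +13, l→y is +13, k→x is +13 — a constant shift. Every letter moves 13 places later in the alphabet, wrapping around z→a.
Undoing it on pbt: p−13=c, b−13=o, t−13=g.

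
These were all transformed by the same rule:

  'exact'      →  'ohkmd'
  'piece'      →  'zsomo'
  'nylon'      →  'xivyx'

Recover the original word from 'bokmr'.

Compare letters: e→o is +10, x→h is +10, a→k is +10 — a constant shift. Each letter is shifted forward by 10 in the alphabet (a Caesar shift of +10).
Undoing it on bokmr: b−10=r, o−10=e, k−10=a, m−10=c, r−10=h.

reach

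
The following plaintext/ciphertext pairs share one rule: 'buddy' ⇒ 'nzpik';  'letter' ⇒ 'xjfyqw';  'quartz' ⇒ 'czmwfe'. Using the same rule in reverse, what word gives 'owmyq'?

A repeating key of period 2 is used — shifts +12, +5 over and over.
Undoing it on owmyq: o−12=c, w−5=r, m−12=a, y−5=t, q−12=e.

crate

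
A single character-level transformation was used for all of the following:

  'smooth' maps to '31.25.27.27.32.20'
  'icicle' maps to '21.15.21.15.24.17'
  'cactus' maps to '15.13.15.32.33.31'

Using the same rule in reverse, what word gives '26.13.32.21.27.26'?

s is letter #19 and maps to 31: an offset of 12. Each letter is replaced by its alphabet position (a=1..z=26) + 12.
Decoding 26.13.32.21.27.26: 26→(26−12)÷1=14=n, 13→(13−12)÷1=1=a, 32→(32−12)÷1=20=t, 21→(21−12)÷1=9=i, 27→(27−12)÷1=15=o, 26→(26−12)÷1=14=n.

nation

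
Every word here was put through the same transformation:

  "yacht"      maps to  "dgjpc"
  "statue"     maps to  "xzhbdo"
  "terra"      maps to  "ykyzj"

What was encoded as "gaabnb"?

butter

In yacht: y→d is +5, a→g is +6, c→j is +7, h→p is +8 — the shift increases by 1 each position. The shift increases by 1 at each position, starting from +5: 5, 6, 7, ….
Reversing it on gaabnb: g−5=b, a−6=u, a−7=t, b−8=t, n−9=e, b−10=r.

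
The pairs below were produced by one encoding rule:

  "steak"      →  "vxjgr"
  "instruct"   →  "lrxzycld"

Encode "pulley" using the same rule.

Letter i (0-indexed) is shifted by i+3, so successive shifts are 3, 4, 5, ….
For pulley: p+3=s, u+4=y, l+5=q, l+6=r, e+7=l, y+8=g.

syqrlg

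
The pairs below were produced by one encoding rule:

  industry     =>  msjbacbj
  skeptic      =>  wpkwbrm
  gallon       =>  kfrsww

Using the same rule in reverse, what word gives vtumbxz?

rooftop

In industry: i→m is +4, n→s is +5, d→j is +6, u→b is +7 — the shift increases by 1 each position. The shift increases by 1 at each position, starting from +4: 4, 5, 6, ….
Decoding vtumbxz: v−4=r, t−5=o, u−6=o, m−7=f, b−8=t, x−9=o, z−10=p.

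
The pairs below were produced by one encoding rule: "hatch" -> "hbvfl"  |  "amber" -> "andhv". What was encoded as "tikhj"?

In hatch: h→h is +0, a→b is +1, t→v is +2, c→f is +3 — the shift increases by 1 each position. The shift increases by 1 at each position, starting from +0: 0, 1, 2, ….
Undoing it on tikhj: t−0=t, i−1=h, k−2=i, h−3=e, j−4=f.

thief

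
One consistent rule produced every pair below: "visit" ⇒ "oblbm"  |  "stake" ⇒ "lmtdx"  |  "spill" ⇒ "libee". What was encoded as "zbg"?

This is a Caesar cipher with shift 19.
Decoding zbg: z−19=g, b−19=i, g−19=n.

gin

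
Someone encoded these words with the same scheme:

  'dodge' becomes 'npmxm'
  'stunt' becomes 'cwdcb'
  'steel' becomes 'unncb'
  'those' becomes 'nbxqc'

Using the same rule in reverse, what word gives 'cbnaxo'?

forest

The output letters match the input read backwards, each shifted +9: dodge reversed is egdod. Read the word backwards and shift each letter +9.
Undoing it on cbnaxo: shift back: c−9=t, b−9=s, n−9=e, a−9=r, x−9=o, o−9=f → tserof; then reverse → forest.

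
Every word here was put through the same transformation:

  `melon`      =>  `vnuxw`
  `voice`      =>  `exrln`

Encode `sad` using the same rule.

Compare letters: m→v is +9, e→n is +9, l→u is +9 — a constant shift. Every letter moves 9 places later in the alphabet, wrapping around z→a.
On sad: s+9=b, a+9=j, d+9=m.

bjm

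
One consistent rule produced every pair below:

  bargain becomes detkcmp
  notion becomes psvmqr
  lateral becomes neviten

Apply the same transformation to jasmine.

Shifts by position in bargain: pos 0: b→d (+2), pos 1: a→e (+4), pos 2: r→t (+2), pos 3: g→k (+4) — repeating every 2. A repeating key of period 2 is used — shifts +2, +4 over and over.
Applying it to jasmine: j+2=l, a+4=e, s+2=u, m+4=q, i+2=k, n+4=r, e+2=g.

leuqkrg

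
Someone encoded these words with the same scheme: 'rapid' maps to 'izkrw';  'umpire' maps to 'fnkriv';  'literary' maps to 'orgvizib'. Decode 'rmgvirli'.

Each pair mirrors across the alphabet (r↔i, a↔z, p↔k): positions sum to 25. Each letter is replaced by its mirror in the alphabet: a↔z, b↔y, c↔x, and so on (the Atbash cipher).
Reversing it on rmgvirli: r↔i, m↔n, g↔t, v↔e, i↔r, r↔i, l↔o, i↔r.

interior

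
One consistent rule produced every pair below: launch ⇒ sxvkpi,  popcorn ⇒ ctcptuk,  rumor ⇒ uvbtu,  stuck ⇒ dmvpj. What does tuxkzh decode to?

l(11)→s(18) and a(0)→x(23) fit y≡9x+23 (mod 26); the inverse of 9 mod 26 is 3. This is an affine cipher: with a=0,…,z=25, each position x becomes (9x+23) mod 26.
Reversing it on tuxkzh: t(19)→3·(19−23)≡14=o; u(20)→3·(20−23)≡17=r; x(23)→3·(23−23)≡0=a; k(10)→3·(10−23)≡13=n; z(25)→3·(25−23)≡6=g; h(7)→3·(7−23)≡4=e (all mod 26).

orange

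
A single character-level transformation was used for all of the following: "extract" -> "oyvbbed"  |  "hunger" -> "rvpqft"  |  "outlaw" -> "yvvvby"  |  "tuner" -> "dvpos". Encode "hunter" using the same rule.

Shifts by position in extract: pos 0: e→o (+10), pos 1: x→y (+1), pos 2: t→v (+2), pos 3: r→b (+10), pos 4: a→b (+1), pos 5: c→e (+2) — repeating every 3. The shifts repeat in a cycle of length 3: positions 0,1,… shift by +10, +1, +2, then the pattern repeats.
On hunter: h+10=r, u+1=v, n+2=p, t+10=d, e+1=f, r+2=t.

rvpdft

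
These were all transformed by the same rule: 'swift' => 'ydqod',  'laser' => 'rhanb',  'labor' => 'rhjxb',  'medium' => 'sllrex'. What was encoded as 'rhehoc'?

lawyer

In swift: s→y is +6, w→d is +7, i→q is +8, f→o is +9 — the shift increases by 1 each position. Each letter shifts forward by (position + 6), i.e. 6, 7, 8, … — the shift grows by one for each successive letter.
Reversing it on rhehoc: r−6=l, h−7=a, e−8=w, h−9=y, o−10=e, c−11=r.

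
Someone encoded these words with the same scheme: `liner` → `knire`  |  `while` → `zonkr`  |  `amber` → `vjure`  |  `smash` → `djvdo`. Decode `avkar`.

valve

l(11)→k(10) and i(8)→n(13) fit y≡25x+21 (mod 26); the inverse of 25 mod 26 is 25. Treating letters as 0–25, the rule is x ↦ 25x + 21 (mod 26).
Decoding avkar: a(0)→25·(0−21)≡21=v; v(21)→25·(21−21)≡0=a; k(10)→25·(10−21)≡11=l; a(0)→25·(0−21)≡21=v; r(17)→25·(17−21)≡4=e (all mod 26).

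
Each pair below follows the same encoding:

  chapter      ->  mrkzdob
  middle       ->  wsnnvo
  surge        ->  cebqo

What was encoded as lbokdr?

Compare letters: c→m is +10, h→r is +10, a→k is +10 — a constant shift. Every letter moves 10 places later in the alphabet, wrapping around z→a.
Decoding lbokdr: l−10=b, b−10=r, o−10=e, k−10=a, d−10=t, r−10=h.

breath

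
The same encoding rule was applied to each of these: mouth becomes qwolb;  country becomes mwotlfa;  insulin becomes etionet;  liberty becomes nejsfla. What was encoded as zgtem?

panic

Treating letters as 0–25, the rule is x ↦ 3x + 6 (mod 26).
Reversing it on zgtem: z(25)→9·(25−6)≡15=p; g(6)→9·(6−6)≡0=a; t(19)→9·(19−6)≡13=n; e(4)→9·(4−6)≡8=i; m(12)→9·(12−6)≡2=c (all mod 26).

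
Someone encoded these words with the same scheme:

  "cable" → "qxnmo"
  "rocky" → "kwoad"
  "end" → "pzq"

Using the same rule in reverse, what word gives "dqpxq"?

elder

The output letters match the input read backwards, each shifted +12: cable reversed is elbac. The word is reversed, then every letter is shifted forward by 12.
Undoing it on dqpxq: shift back: d−12=r, q−12=e, p−12=d, x−12=l, q−12=e → redle; then reverse → elder.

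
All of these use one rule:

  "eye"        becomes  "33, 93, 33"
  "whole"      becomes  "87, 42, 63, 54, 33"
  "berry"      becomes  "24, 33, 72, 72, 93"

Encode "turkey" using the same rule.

e(#5)→33 and y(#25)→93: differences scale by 3, so n = 3·pos + 18. With a=1..z=26, the number is 3·pos + 18.
Applying it to turkey: t=20→78, u=21→81, r=18→72, k=11→51, e=5→33, y=25→93.

78, 81, 72, 51, 33, 93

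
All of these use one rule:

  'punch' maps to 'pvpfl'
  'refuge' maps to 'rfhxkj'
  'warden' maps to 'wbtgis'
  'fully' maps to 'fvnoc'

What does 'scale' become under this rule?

sdcoi

In punch: p→p is +0, u→v is +1, n→p is +2, c→f is +3 — the shift increases by 1 each position. Letter i (0-indexed) is shifted by i+0, so successive shifts are 0, 1, 2, ….
For scale: s+0=s, c+1=d, a+2=c, l+3=o, e+4=i.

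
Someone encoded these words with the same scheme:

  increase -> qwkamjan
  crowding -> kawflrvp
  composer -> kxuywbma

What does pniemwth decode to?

It's a Vigenère-style cipher with numeric key [8,9]: position i shifts by key[i mod 2].
Reversing it on pniemwth: p−8=h, n−9=e, i−8=a, e−9=v, m−8=e, w−9=n, t−8=l, h−9=y.

heavenly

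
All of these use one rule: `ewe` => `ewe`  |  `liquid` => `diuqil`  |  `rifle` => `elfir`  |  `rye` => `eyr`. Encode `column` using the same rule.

The output letters match the input read backwards: ewe reversed is ewe. The word is simply reversed.
Applying it to column: reverse → nmuloc.

nmuloc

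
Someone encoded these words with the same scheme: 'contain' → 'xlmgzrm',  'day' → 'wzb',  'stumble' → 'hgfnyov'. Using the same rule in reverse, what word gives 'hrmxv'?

since

Each pair mirrors across the alphabet (c↔x, o↔l, n↔m): positions sum to 25. Each letter is replaced by its mirror in the alphabet: a↔z, b↔y, c↔x, and so on (the Atbash cipher).
Decoding hrmxv: h↔s, r↔i, m↔n, x↔c, v↔e.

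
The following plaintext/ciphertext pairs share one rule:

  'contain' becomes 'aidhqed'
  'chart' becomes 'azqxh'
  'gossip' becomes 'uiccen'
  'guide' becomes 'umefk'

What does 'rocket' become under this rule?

xiaokh

c(2)→a(0) and o(14)→i(8) fit y≡5x+16 (mod 26); the inverse of 5 mod 26 is 21. This is an affine cipher: with a=0,…,z=25, each position x becomes (5x+16) mod 26.
On rocket: r(17)→5·17+16≡23=x; o(14)→5·14+16≡8=i; c(2)→5·2+16≡0=a; k(10)→5·10+16≡14=o; e(4)→5·4+16≡10=k; t(19)→5·19+16≡7=h (all mod 26).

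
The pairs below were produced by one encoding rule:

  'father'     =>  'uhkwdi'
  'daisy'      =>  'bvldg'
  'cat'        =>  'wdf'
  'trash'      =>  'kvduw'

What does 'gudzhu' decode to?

The output letters match the input read backwards, each shifted +3: father reversed is rehtaf. The word is reversed, then every letter is shifted forward by 3.
Undoing it on gudzhu: shift back: g−3=d, u−3=r, d−3=a, z−3=w, h−3=e, u−3=r → drawer; then reverse → reward.

reward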